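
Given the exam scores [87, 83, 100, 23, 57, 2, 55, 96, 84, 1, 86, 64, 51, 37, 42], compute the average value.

57.8667

Step 1: Sum all values: 87 + 83 + 100 + 23 + 57 + 2 + 55 + 96 + 84 + 1 + 86 + 64 + 51 + 37 + 42 = 868
Step 2: Count the number of values: n = 15
Step 3: Mean = sum / n = 868 / 15 = 57.8667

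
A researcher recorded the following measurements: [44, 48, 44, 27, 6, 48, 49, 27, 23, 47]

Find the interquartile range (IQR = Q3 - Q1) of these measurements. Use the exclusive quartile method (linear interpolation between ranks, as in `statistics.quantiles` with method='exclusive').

22

Step 1: Sort the data: [6, 23, 27, 27, 44, 44, 47, 48, 48, 49]
Step 2: n = 10
Step 3: Using the exclusive quartile method:
  Q1 = 26
  Q2 (median) = 44
  Q3 = 48
  IQR = Q3 - Q1 = 48 - 26 = 22
Step 4: IQR = 22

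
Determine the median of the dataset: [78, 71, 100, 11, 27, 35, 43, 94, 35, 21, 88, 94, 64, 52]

58

Step 1: Sort the data in ascending order: [11, 21, 27, 35, 35, 43, 52, 64, 71, 78, 88, 94, 94, 100]
Step 2: The number of values is n = 14.
Step 3: Since n is even, the median is the average of positions 7 and 8:
  Median = (52 + 64) / 2 = 58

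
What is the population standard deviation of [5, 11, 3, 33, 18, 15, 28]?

10.3707

Step 1: Compute the mean: 16.1429
Step 2: Sum of squared deviations from the mean: 752.8571
Step 3: Population variance = 752.8571 / 7 = 107.551
Step 4: Standard deviation = sqrt(107.551) = 10.3707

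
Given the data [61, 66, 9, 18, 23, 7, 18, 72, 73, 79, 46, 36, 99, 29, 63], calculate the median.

46

Step 1: Sort the data in ascending order: [7, 9, 18, 18, 23, 29, 36, 46, 61, 63, 66, 72, 73, 79, 99]
Step 2: The number of values is n = 15.
Step 3: Since n is odd, the median is the middle value at position 8: 46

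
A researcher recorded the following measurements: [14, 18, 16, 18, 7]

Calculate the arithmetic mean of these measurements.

14.6

Step 1: Sum all values: 14 + 18 + 16 + 18 + 7 = 73
Step 2: Count the number of values: n = 5
Step 3: Mean = sum / n = 73 / 5 = 14.6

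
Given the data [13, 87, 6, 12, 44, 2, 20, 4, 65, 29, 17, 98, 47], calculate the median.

20

Step 1: Sort the data in ascending order: [2, 4, 6, 12, 13, 17, 20, 29, 44, 47, 65, 87, 98]
Step 2: The number of values is n = 13.
Step 3: Since n is odd, the median is the middle value at position 7: 20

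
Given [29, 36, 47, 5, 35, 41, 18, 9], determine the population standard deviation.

14.2829

Step 1: Compute the mean: 27.5
Step 2: Sum of squared deviations from the mean: 1632
Step 3: Population variance = 1632 / 8 = 204
Step 4: Standard deviation = sqrt(204) = 14.2829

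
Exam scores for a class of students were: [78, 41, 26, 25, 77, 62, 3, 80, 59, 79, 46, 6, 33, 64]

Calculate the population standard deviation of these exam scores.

25.8781

Step 1: Compute the mean: 48.5
Step 2: Sum of squared deviations from the mean: 9375.5
Step 3: Population variance = 9375.5 / 14 = 669.6786
Step 4: Standard deviation = sqrt(669.6786) = 25.8781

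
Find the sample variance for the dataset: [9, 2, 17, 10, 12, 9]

23.7667

Step 1: Compute the mean: (9 + 2 + 17 + 10 + 12 + 9) / 6 = 9.8333
Step 2: Compute squared deviations from the mean:
  (9 - 9.8333)^2 = 0.6944
  (2 - 9.8333)^2 = 61.3611
  (17 - 9.8333)^2 = 51.3611
  (10 - 9.8333)^2 = 0.0278
  (12 - 9.8333)^2 = 4.6944
  (9 - 9.8333)^2 = 0.6944
Step 3: Sum of squared deviations = 118.8333
Step 4: Sample variance = 118.8333 / 5 = 23.7667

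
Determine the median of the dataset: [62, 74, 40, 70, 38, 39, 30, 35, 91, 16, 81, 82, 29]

40

Step 1: Sort the data in ascending order: [16, 29, 30, 35, 38, 39, 40, 62, 70, 74, 81, 82, 91]
Step 2: The number of values is n = 13.
Step 3: Since n is odd, the median is the middle value at position 7: 40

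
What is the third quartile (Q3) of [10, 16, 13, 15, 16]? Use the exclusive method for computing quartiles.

16

Step 1: Sort the data: [10, 13, 15, 16, 16]
Step 2: n = 5
Step 3: Using the exclusive quartile method:
  Q1 = 11.5
  Q2 (median) = 15
  Q3 = 16
  IQR = Q3 - Q1 = 16 - 11.5 = 4.5
Step 4: Q3 = 16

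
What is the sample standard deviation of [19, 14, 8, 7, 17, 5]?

5.785

Step 1: Compute the mean: 11.6667
Step 2: Sum of squared deviations from the mean: 167.3333
Step 3: Sample variance = 167.3333 / 5 = 33.4667
Step 4: Standard deviation = sqrt(33.4667) = 5.785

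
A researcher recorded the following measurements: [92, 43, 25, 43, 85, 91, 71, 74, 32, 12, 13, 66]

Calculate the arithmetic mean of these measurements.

53.9167

Step 1: Sum all values: 92 + 43 + 25 + 43 + 85 + 91 + 71 + 74 + 32 + 12 + 13 + 66 = 647
Step 2: Count the number of values: n = 12
Step 3: Mean = sum / n = 647 / 12 = 53.9167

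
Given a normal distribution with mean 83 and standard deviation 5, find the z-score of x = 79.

-0.8

Step 1: Recall the z-score formula: z = (x - mu) / sigma
Step 2: Substitute values: z = (79 - 83) / 5
Step 3: z = -4 / 5 = -0.8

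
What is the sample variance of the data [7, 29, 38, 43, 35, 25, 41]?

154.1429

Step 1: Compute the mean: (7 + 29 + 38 + 43 + 35 + 25 + 41) / 7 = 31.1429
Step 2: Compute squared deviations from the mean:
  (7 - 31.1429)^2 = 582.8776
  (29 - 31.1429)^2 = 4.5918
  (38 - 31.1429)^2 = 47.0204
  (43 - 31.1429)^2 = 140.5918
  (35 - 31.1429)^2 = 14.8776
  (25 - 31.1429)^2 = 37.7347
  (41 - 31.1429)^2 = 97.1633
Step 3: Sum of squared deviations = 924.8571
Step 4: Sample variance = 924.8571 / 6 = 154.1429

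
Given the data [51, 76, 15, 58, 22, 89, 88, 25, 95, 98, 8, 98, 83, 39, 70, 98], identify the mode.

98

Step 1: Count the frequency of each value:
  8: appears 1 time(s)
  15: appears 1 time(s)
  22: appears 1 time(s)
  25: appears 1 time(s)
  39: appears 1 time(s)
  51: appears 1 time(s)
  58: appears 1 time(s)
  70: appears 1 time(s)
  76: appears 1 time(s)
  83: appears 1 time(s)
  88: appears 1 time(s)
  89: appears 1 time(s)
  95: appears 1 time(s)
  98: appears 3 time(s)
Step 2: The value 98 appears most frequently (3 times).
Step 3: Mode = 98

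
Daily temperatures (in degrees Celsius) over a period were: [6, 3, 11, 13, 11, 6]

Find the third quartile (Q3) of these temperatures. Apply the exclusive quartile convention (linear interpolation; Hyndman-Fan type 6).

11.5

Step 1: Sort the data: [3, 6, 6, 11, 11, 13]
Step 2: n = 6
Step 3: Using the exclusive quartile method:
  Q1 = 5.25
  Q2 (median) = 8.5
  Q3 = 11.5
  IQR = Q3 - Q1 = 11.5 - 5.25 = 6.25
Step 4: Q3 = 11.5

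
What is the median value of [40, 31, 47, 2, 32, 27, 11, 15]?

29

Step 1: Sort the data in ascending order: [2, 11, 15, 27, 31, 32, 40, 47]
Step 2: The number of values is n = 8.
Step 3: Since n is even, the median is the average of positions 4 and 5:
  Median = (27 + 31) / 2 = 29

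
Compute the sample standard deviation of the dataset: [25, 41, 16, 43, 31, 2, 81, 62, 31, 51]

22.7891

Step 1: Compute the mean: 38.3
Step 2: Sum of squared deviations from the mean: 4674.1
Step 3: Sample variance = 4674.1 / 9 = 519.3444
Step 4: Standard deviation = sqrt(519.3444) = 22.7891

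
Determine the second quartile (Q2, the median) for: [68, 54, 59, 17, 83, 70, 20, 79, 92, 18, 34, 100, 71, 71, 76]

70

Step 1: Sort the data: [17, 18, 20, 34, 54, 59, 68, 70, 71, 71, 76, 79, 83, 92, 100]
Step 2: n = 15
Step 3: Q2 is the median. Since n is odd, it is the middle value at position 8: 70
Step 4: Q2 = 70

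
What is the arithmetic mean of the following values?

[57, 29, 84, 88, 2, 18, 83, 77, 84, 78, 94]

63.0909

Step 1: Sum all values: 57 + 29 + 84 + 88 + 2 + 18 + 83 + 77 + 84 + 78 + 94 = 694
Step 2: Count the number of values: n = 11
Step 3: Mean = sum / n = 694 / 11 = 63.0909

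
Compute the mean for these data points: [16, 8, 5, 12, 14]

11

Step 1: Sum all values: 16 + 8 + 5 + 12 + 14 = 55
Step 2: Count the number of values: n = 5
Step 3: Mean = sum / n = 55 / 5 = 11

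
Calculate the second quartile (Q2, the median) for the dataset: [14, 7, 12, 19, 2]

12

Step 1: Sort the data: [2, 7, 12, 14, 19]
Step 2: n = 5
Step 3: Q2 is the median. Since n is odd, it is the middle value at position 3: 12
Step 4: Q2 = 12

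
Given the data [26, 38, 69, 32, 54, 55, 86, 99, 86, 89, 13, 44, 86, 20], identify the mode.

86

Step 1: Count the frequency of each value:
  13: appears 1 time(s)
  20: appears 1 time(s)
  26: appears 1 time(s)
  32: appears 1 time(s)
  38: appears 1 time(s)
  44: appears 1 time(s)
  54: appears 1 time(s)
  55: appears 1 time(s)
  69: appears 1 time(s)
  86: appears 3 time(s)
  89: appears 1 time(s)
  99: appears 1 time(s)
Step 2: The value 86 appears most frequently (3 times).
Step 3: Mode = 86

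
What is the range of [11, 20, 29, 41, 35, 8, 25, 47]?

39

Step 1: Identify the maximum value: max = 47
Step 2: Identify the minimum value: min = 8
Step 3: Range = max - min = 47 - 8 = 39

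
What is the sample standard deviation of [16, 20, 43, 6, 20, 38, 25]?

12.7671

Step 1: Compute the mean: 24
Step 2: Sum of squared deviations from the mean: 978
Step 3: Sample variance = 978 / 6 = 163
Step 4: Standard deviation = sqrt(163) = 12.7671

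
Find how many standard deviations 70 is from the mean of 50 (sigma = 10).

2

Step 1: Recall the z-score formula: z = (x - mu) / sigma
Step 2: Substitute values: z = (70 - 50) / 10
Step 3: z = 20 / 10 = 2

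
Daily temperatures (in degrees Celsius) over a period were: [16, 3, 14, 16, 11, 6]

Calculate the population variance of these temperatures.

24.6667

Step 1: Compute the mean: (16 + 3 + 14 + 16 + 11 + 6) / 6 = 11
Step 2: Compute squared deviations from the mean:
  (16 - 11)^2 = 25
  (3 - 11)^2 = 64
  (14 - 11)^2 = 9
  (16 - 11)^2 = 25
  (11 - 11)^2 = 0
  (6 - 11)^2 = 25
Step 3: Sum of squared deviations = 148
Step 4: Population variance = 148 / 6 = 24.6667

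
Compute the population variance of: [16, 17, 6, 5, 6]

28.4

Step 1: Compute the mean: (16 + 17 + 6 + 5 + 6) / 5 = 10
Step 2: Compute squared deviations from the mean:
  (16 - 10)^2 = 36
  (17 - 10)^2 = 49
  (6 - 10)^2 = 16
  (5 - 10)^2 = 25
  (6 - 10)^2 = 16
Step 3: Sum of squared deviations = 142
Step 4: Population variance = 142 / 5 = 28.4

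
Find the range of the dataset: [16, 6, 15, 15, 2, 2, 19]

17

Step 1: Identify the maximum value: max = 19
Step 2: Identify the minimum value: min = 2
Step 3: Range = max - min = 19 - 2 = 17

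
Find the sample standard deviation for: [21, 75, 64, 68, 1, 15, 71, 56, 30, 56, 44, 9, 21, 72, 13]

26.375

Step 1: Compute the mean: 41.0667
Step 2: Sum of squared deviations from the mean: 9738.9333
Step 3: Sample variance = 9738.9333 / 14 = 695.6381
Step 4: Standard deviation = sqrt(695.6381) = 26.375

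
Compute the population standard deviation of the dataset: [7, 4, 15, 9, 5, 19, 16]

5.4698

Step 1: Compute the mean: 10.7143
Step 2: Sum of squared deviations from the mean: 209.4286
Step 3: Population variance = 209.4286 / 7 = 29.9184
Step 4: Standard deviation = sqrt(29.9184) = 5.4698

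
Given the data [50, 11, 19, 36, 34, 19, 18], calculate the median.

19

Step 1: Sort the data in ascending order: [11, 18, 19, 19, 34, 36, 50]
Step 2: The number of values is n = 7.
Step 3: Since n is odd, the median is the middle value at position 4: 19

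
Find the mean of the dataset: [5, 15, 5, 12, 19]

11.2

Step 1: Sum all values: 5 + 15 + 5 + 12 + 19 = 56
Step 2: Count the number of values: n = 5
Step 3: Mean = sum / n = 56 / 5 = 11.2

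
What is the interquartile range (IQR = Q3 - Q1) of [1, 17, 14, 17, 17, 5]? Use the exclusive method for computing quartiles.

13

Step 1: Sort the data: [1, 5, 14, 17, 17, 17]
Step 2: n = 6
Step 3: Using the exclusive quartile method:
  Q1 = 4
  Q2 (median) = 15.5
  Q3 = 17
  IQR = Q3 - Q1 = 17 - 4 = 13
Step 4: IQR = 13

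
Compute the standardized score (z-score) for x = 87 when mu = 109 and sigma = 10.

-2.2

Step 1: Recall the z-score formula: z = (x - mu) / sigma
Step 2: Substitute values: z = (87 - 109) / 10
Step 3: z = -22 / 10 = -2.2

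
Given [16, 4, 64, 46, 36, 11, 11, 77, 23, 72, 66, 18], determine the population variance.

659.6667

Step 1: Compute the mean: (16 + 4 + 64 + 46 + 36 + 11 + 11 + 77 + 23 + 72 + 66 + 18) / 12 = 37
Step 2: Compute squared deviations from the mean:
  (16 - 37)^2 = 441
  (4 - 37)^2 = 1089
  (64 - 37)^2 = 729
  (46 - 37)^2 = 81
  (36 - 37)^2 = 1
  (11 - 37)^2 = 676
  (11 - 37)^2 = 676
  (77 - 37)^2 = 1600
  (23 - 37)^2 = 196
  (72 - 37)^2 = 1225
  (66 - 37)^2 = 841
  (18 - 37)^2 = 361
Step 3: Sum of squared deviations = 7916
Step 4: Population variance = 7916 / 12 = 659.6667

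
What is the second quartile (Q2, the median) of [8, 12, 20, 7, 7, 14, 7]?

8

Step 1: Sort the data: [7, 7, 7, 8, 12, 14, 20]
Step 2: n = 7
Step 3: Q2 is the median. Since n is odd, it is the middle value at position 4: 8
Step 4: Q2 = 8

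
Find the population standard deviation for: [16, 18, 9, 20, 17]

3.7417

Step 1: Compute the mean: 16
Step 2: Sum of squared deviations from the mean: 70
Step 3: Population variance = 70 / 5 = 14
Step 4: Standard deviation = sqrt(14) = 3.7417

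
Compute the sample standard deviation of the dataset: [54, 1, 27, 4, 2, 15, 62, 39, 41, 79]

27.2446

Step 1: Compute the mean: 32.4
Step 2: Sum of squared deviations from the mean: 6680.4
Step 3: Sample variance = 6680.4 / 9 = 742.2667
Step 4: Standard deviation = sqrt(742.2667) = 27.2446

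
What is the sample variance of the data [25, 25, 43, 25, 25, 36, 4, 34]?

132.9821

Step 1: Compute the mean: (25 + 25 + 43 + 25 + 25 + 36 + 4 + 34) / 8 = 27.125
Step 2: Compute squared deviations from the mean:
  (25 - 27.125)^2 = 4.5156
  (25 - 27.125)^2 = 4.5156
  (43 - 27.125)^2 = 252.0156
  (25 - 27.125)^2 = 4.5156
  (25 - 27.125)^2 = 4.5156
  (36 - 27.125)^2 = 78.7656
  (4 - 27.125)^2 = 534.7656
  (34 - 27.125)^2 = 47.2656
Step 3: Sum of squared deviations = 930.875
Step 4: Sample variance = 930.875 / 7 = 132.9821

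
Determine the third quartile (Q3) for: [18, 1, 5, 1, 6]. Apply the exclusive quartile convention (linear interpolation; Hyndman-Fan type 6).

12

Step 1: Sort the data: [1, 1, 5, 6, 18]
Step 2: n = 5
Step 3: Using the exclusive quartile method:
  Q1 = 1
  Q2 (median) = 5
  Q3 = 12
  IQR = Q3 - Q1 = 12 - 1 = 11
Step 4: Q3 = 12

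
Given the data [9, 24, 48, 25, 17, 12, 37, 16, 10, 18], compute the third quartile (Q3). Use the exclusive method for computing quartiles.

28

Step 1: Sort the data: [9, 10, 12, 16, 17, 18, 24, 25, 37, 48]
Step 2: n = 10
Step 3: Using the exclusive quartile method:
  Q1 = 11.5
  Q2 (median) = 17.5
  Q3 = 28
  IQR = Q3 - Q1 = 28 - 11.5 = 16.5
Step 4: Q3 = 28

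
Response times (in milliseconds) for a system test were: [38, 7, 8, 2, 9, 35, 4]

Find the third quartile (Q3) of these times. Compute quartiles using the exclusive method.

35

Step 1: Sort the data: [2, 4, 7, 8, 9, 35, 38]
Step 2: n = 7
Step 3: Using the exclusive quartile method:
  Q1 = 4
  Q2 (median) = 8
  Q3 = 35
  IQR = Q3 - Q1 = 35 - 4 = 31
Step 4: Q3 = 35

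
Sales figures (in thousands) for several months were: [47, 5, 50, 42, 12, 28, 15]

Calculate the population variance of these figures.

284.8163

Step 1: Compute the mean: (47 + 5 + 50 + 42 + 12 + 28 + 15) / 7 = 28.4286
Step 2: Compute squared deviations from the mean:
  (47 - 28.4286)^2 = 344.898
  (5 - 28.4286)^2 = 548.898
  (50 - 28.4286)^2 = 465.3265
  (42 - 28.4286)^2 = 184.1837
  (12 - 28.4286)^2 = 269.898
  (28 - 28.4286)^2 = 0.1837
  (15 - 28.4286)^2 = 180.3265
Step 3: Sum of squared deviations = 1993.7143
Step 4: Population variance = 1993.7143 / 7 = 284.8163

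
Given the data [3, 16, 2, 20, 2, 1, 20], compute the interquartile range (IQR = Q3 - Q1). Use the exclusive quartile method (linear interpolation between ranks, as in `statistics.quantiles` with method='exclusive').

18

Step 1: Sort the data: [1, 2, 2, 3, 16, 20, 20]
Step 2: n = 7
Step 3: Using the exclusive quartile method:
  Q1 = 2
  Q2 (median) = 3
  Q3 = 20
  IQR = Q3 - Q1 = 20 - 2 = 18
Step 4: IQR = 18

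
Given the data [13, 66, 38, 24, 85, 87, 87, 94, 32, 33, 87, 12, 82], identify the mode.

87

Step 1: Count the frequency of each value:
  12: appears 1 time(s)
  13: appears 1 time(s)
  24: appears 1 time(s)
  32: appears 1 time(s)
  33: appears 1 time(s)
  38: appears 1 time(s)
  66: appears 1 time(s)
  82: appears 1 time(s)
  85: appears 1 time(s)
  87: appears 3 time(s)
  94: appears 1 time(s)
Step 2: The value 87 appears most frequently (3 times).
Step 3: Mode = 87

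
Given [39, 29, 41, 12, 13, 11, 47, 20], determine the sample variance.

209.7143

Step 1: Compute the mean: (39 + 29 + 41 + 12 + 13 + 11 + 47 + 20) / 8 = 26.5
Step 2: Compute squared deviations from the mean:
  (39 - 26.5)^2 = 156.25
  (29 - 26.5)^2 = 6.25
  (41 - 26.5)^2 = 210.25
  (12 - 26.5)^2 = 210.25
  (13 - 26.5)^2 = 182.25
  (11 - 26.5)^2 = 240.25
  (47 - 26.5)^2 = 420.25
  (20 - 26.5)^2 = 42.25
Step 3: Sum of squared deviations = 1468
Step 4: Sample variance = 1468 / 7 = 209.7143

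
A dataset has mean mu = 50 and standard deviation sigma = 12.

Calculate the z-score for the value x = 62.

1

Step 1: Recall the z-score formula: z = (x - mu) / sigma
Step 2: Substitute values: z = (62 - 50) / 12
Step 3: z = 12 / 12 = 1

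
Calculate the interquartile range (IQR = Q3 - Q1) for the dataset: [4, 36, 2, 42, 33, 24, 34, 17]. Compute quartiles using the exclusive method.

28.25

Step 1: Sort the data: [2, 4, 17, 24, 33, 34, 36, 42]
Step 2: n = 8
Step 3: Using the exclusive quartile method:
  Q1 = 7.25
  Q2 (median) = 28.5
  Q3 = 35.5
  IQR = Q3 - Q1 = 35.5 - 7.25 = 28.25
Step 4: IQR = 28.25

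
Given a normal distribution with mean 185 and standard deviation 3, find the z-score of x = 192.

2.3333

Step 1: Recall the z-score formula: z = (x - mu) / sigma
Step 2: Substitute values: z = (192 - 185) / 3
Step 3: z = 7 / 3 = 2.3333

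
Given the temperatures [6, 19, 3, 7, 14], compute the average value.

9.8

Step 1: Sum all values: 6 + 19 + 3 + 7 + 14 = 49
Step 2: Count the number of values: n = 5
Step 3: Mean = sum / n = 49 / 5 = 9.8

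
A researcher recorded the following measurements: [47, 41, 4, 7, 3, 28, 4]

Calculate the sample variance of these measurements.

366.4762

Step 1: Compute the mean: (47 + 41 + 4 + 7 + 3 + 28 + 4) / 7 = 19.1429
Step 2: Compute squared deviations from the mean:
  (47 - 19.1429)^2 = 776.0204
  (41 - 19.1429)^2 = 477.7347
  (4 - 19.1429)^2 = 229.3061
  (7 - 19.1429)^2 = 147.449
  (3 - 19.1429)^2 = 260.5918
  (28 - 19.1429)^2 = 78.449
  (4 - 19.1429)^2 = 229.3061
Step 3: Sum of squared deviations = 2198.8571
Step 4: Sample variance = 2198.8571 / 6 = 366.4762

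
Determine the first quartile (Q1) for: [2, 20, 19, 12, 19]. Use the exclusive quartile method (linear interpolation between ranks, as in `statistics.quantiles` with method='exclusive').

7

Step 1: Sort the data: [2, 12, 19, 19, 20]
Step 2: n = 5
Step 3: Using the exclusive quartile method:
  Q1 = 7
  Q2 (median) = 19
  Q3 = 19.5
  IQR = Q3 - Q1 = 19.5 - 7 = 12.5
Step 4: Q1 = 7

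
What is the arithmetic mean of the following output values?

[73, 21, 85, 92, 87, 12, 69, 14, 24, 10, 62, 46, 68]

51

Step 1: Sum all values: 73 + 21 + 85 + 92 + 87 + 12 + 69 + 14 + 24 + 10 + 62 + 46 + 68 = 663
Step 2: Count the number of values: n = 13
Step 3: Mean = sum / n = 663 / 13 = 51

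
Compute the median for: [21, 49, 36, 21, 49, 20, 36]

36

Step 1: Sort the data in ascending order: [20, 21, 21, 36, 36, 49, 49]
Step 2: The number of values is n = 7.
Step 3: Since n is odd, the median is the middle value at position 4: 36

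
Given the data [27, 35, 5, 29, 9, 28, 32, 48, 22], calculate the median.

28

Step 1: Sort the data in ascending order: [5, 9, 22, 27, 28, 29, 32, 35, 48]
Step 2: The number of values is n = 9.
Step 3: Since n is odd, the median is the middle value at position 5: 28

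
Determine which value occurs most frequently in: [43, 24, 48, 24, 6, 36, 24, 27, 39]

24

Step 1: Count the frequency of each value:
  6: appears 1 time(s)
  24: appears 3 time(s)
  27: appears 1 time(s)
  36: appears 1 time(s)
  39: appears 1 time(s)
  43: appears 1 time(s)
  48: appears 1 time(s)
Step 2: The value 24 appears most frequently (3 times).
Step 3: Mode = 24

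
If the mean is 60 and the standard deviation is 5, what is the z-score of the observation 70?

2

Step 1: Recall the z-score formula: z = (x - mu) / sigma
Step 2: Substitute values: z = (70 - 60) / 5
Step 3: z = 10 / 5 = 2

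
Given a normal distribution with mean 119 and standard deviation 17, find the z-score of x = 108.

-0.6471

Step 1: Recall the z-score formula: z = (x - mu) / sigma
Step 2: Substitute values: z = (108 - 119) / 17
Step 3: z = -11 / 17 = -0.6471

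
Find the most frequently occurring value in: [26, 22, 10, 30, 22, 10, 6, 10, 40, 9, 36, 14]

10

Step 1: Count the frequency of each value:
  6: appears 1 time(s)
  9: appears 1 time(s)
  10: appears 3 time(s)
  14: appears 1 time(s)
  22: appears 2 time(s)
  26: appears 1 time(s)
  30: appears 1 time(s)
  36: appears 1 time(s)
  40: appears 1 time(s)
Step 2: The value 10 appears most frequently (3 times).
Step 3: Mode = 10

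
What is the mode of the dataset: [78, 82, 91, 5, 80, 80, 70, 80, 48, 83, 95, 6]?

80

Step 1: Count the frequency of each value:
  5: appears 1 time(s)
  6: appears 1 time(s)
  48: appears 1 time(s)
  70: appears 1 time(s)
  78: appears 1 time(s)
  80: appears 3 time(s)
  82: appears 1 time(s)
  83: appears 1 time(s)
  91: appears 1 time(s)
  95: appears 1 time(s)
Step 2: The value 80 appears most frequently (3 times).
Step 3: Mode = 80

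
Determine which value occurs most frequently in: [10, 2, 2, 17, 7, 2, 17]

2

Step 1: Count the frequency of each value:
  2: appears 3 time(s)
  7: appears 1 time(s)
  10: appears 1 time(s)
  17: appears 2 time(s)
Step 2: The value 2 appears most frequently (3 times).
Step 3: Mode = 2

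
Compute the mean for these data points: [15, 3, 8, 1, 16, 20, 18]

11.5714

Step 1: Sum all values: 15 + 3 + 8 + 1 + 16 + 20 + 18 = 81
Step 2: Count the number of values: n = 7
Step 3: Mean = sum / n = 81 / 7 = 11.5714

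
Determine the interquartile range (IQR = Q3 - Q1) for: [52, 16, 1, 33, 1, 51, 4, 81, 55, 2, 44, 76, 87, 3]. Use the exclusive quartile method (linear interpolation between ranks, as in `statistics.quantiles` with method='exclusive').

57.5

Step 1: Sort the data: [1, 1, 2, 3, 4, 16, 33, 44, 51, 52, 55, 76, 81, 87]
Step 2: n = 14
Step 3: Using the exclusive quartile method:
  Q1 = 2.75
  Q2 (median) = 38.5
  Q3 = 60.25
  IQR = Q3 - Q1 = 60.25 - 2.75 = 57.5
Step 4: IQR = 57.5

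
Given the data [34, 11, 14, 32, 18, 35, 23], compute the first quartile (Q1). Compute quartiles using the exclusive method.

14

Step 1: Sort the data: [11, 14, 18, 23, 32, 34, 35]
Step 2: n = 7
Step 3: Using the exclusive quartile method:
  Q1 = 14
  Q2 (median) = 23
  Q3 = 34
  IQR = Q3 - Q1 = 34 - 14 = 20
Step 4: Q1 = 14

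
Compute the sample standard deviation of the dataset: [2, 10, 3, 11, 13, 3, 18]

6.0788

Step 1: Compute the mean: 8.5714
Step 2: Sum of squared deviations from the mean: 221.7143
Step 3: Sample variance = 221.7143 / 6 = 36.9524
Step 4: Standard deviation = sqrt(36.9524) = 6.0788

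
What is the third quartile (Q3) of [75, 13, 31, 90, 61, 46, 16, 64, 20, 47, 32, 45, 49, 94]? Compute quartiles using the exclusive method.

66.75

Step 1: Sort the data: [13, 16, 20, 31, 32, 45, 46, 47, 49, 61, 64, 75, 90, 94]
Step 2: n = 14
Step 3: Using the exclusive quartile method:
  Q1 = 28.25
  Q2 (median) = 46.5
  Q3 = 66.75
  IQR = Q3 - Q1 = 66.75 - 28.25 = 38.5
Step 4: Q3 = 66.75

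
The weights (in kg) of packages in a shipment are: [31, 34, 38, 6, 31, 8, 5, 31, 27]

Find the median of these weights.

31

Step 1: Sort the data in ascending order: [5, 6, 8, 27, 31, 31, 31, 34, 38]
Step 2: The number of values is n = 9.
Step 3: Since n is odd, the median is the middle value at position 5: 31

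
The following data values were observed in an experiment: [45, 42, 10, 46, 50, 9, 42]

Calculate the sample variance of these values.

307.4762

Step 1: Compute the mean: (45 + 42 + 10 + 46 + 50 + 9 + 42) / 7 = 34.8571
Step 2: Compute squared deviations from the mean:
  (45 - 34.8571)^2 = 102.8776
  (42 - 34.8571)^2 = 51.0204
  (10 - 34.8571)^2 = 617.8776
  (46 - 34.8571)^2 = 124.1633
  (50 - 34.8571)^2 = 229.3061
  (9 - 34.8571)^2 = 668.5918
  (42 - 34.8571)^2 = 51.0204
Step 3: Sum of squared deviations = 1844.8571
Step 4: Sample variance = 1844.8571 / 6 = 307.4762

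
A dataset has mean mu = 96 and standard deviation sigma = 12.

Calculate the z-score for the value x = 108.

1

Step 1: Recall the z-score formula: z = (x - mu) / sigma
Step 2: Substitute values: z = (108 - 96) / 12
Step 3: z = 12 / 12 = 1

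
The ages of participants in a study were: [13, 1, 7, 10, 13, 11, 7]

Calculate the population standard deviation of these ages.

3.9435

Step 1: Compute the mean: 8.8571
Step 2: Sum of squared deviations from the mean: 108.8571
Step 3: Population variance = 108.8571 / 7 = 15.551
Step 4: Standard deviation = sqrt(15.551) = 3.9435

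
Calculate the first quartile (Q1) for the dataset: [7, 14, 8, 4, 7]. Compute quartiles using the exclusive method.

5.5

Step 1: Sort the data: [4, 7, 7, 8, 14]
Step 2: n = 5
Step 3: Using the exclusive quartile method:
  Q1 = 5.5
  Q2 (median) = 7
  Q3 = 11
  IQR = Q3 - Q1 = 11 - 5.5 = 5.5
Step 4: Q1 = 5.5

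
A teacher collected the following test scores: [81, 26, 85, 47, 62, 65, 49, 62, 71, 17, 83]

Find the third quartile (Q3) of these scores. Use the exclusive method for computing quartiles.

81

Step 1: Sort the data: [17, 26, 47, 49, 62, 62, 65, 71, 81, 83, 85]
Step 2: n = 11
Step 3: Using the exclusive quartile method:
  Q1 = 47
  Q2 (median) = 62
  Q3 = 81
  IQR = Q3 - Q1 = 81 - 47 = 34
Step 4: Q3 = 81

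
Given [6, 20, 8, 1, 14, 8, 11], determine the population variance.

31.6327

Step 1: Compute the mean: (6 + 20 + 8 + 1 + 14 + 8 + 11) / 7 = 9.7143
Step 2: Compute squared deviations from the mean:
  (6 - 9.7143)^2 = 13.7959
  (20 - 9.7143)^2 = 105.7959
  (8 - 9.7143)^2 = 2.9388
  (1 - 9.7143)^2 = 75.9388
  (14 - 9.7143)^2 = 18.3673
  (8 - 9.7143)^2 = 2.9388
  (11 - 9.7143)^2 = 1.6531
Step 3: Sum of squared deviations = 221.4286
Step 4: Population variance = 221.4286 / 7 = 31.6327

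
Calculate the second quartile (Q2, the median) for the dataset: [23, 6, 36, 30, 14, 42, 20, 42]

26.5

Step 1: Sort the data: [6, 14, 20, 23, 30, 36, 42, 42]
Step 2: n = 8
Step 3: Q2 is the median. Since n is even, it is the average of the values at positions 4 and 5:
  Q2 = (23 + 30) / 2 = 26.5
Step 4: Q2 = 26.5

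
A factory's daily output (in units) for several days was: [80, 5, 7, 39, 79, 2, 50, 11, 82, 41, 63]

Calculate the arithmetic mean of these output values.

41.7273

Step 1: Sum all values: 80 + 5 + 7 + 39 + 79 + 2 + 50 + 11 + 82 + 41 + 63 = 459
Step 2: Count the number of values: n = 11
Step 3: Mean = sum / n = 459 / 11 = 41.7273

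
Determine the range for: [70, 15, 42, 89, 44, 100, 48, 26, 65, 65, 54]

85

Step 1: Identify the maximum value: max = 100
Step 2: Identify the minimum value: min = 15
Step 3: Range = max - min = 100 - 15 = 85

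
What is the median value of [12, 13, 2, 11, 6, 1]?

8.5

Step 1: Sort the data in ascending order: [1, 2, 6, 11, 12, 13]
Step 2: The number of values is n = 6.
Step 3: Since n is even, the median is the average of positions 3 and 4:
  Median = (6 + 11) / 2 = 8.5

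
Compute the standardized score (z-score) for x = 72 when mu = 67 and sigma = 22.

0.2273

Step 1: Recall the z-score formula: z = (x - mu) / sigma
Step 2: Substitute values: z = (72 - 67) / 22
Step 3: z = 5 / 22 = 0.2273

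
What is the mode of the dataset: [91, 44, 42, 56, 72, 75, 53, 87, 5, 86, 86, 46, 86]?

86

Step 1: Count the frequency of each value:
  5: appears 1 time(s)
  42: appears 1 time(s)
  44: appears 1 time(s)
  46: appears 1 time(s)
  53: appears 1 time(s)
  56: appears 1 time(s)
  72: appears 1 time(s)
  75: appears 1 time(s)
  86: appears 3 time(s)
  87: appears 1 time(s)
  91: appears 1 time(s)
Step 2: The value 86 appears most frequently (3 times).
Step 3: Mode = 86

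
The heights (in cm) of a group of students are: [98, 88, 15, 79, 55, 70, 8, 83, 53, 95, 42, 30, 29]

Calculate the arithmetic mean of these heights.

57.3077

Step 1: Sum all values: 98 + 88 + 15 + 79 + 55 + 70 + 8 + 83 + 53 + 95 + 42 + 30 + 29 = 745
Step 2: Count the number of values: n = 13
Step 3: Mean = sum / n = 745 / 13 = 57.3077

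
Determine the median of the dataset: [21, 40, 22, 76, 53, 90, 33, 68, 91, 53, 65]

53

Step 1: Sort the data in ascending order: [21, 22, 33, 40, 53, 53, 65, 68, 76, 90, 91]
Step 2: The number of values is n = 11.
Step 3: Since n is odd, the median is the middle value at position 6: 53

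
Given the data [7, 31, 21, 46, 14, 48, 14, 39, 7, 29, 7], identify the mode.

7

Step 1: Count the frequency of each value:
  7: appears 3 time(s)
  14: appears 2 time(s)
  21: appears 1 time(s)
  29: appears 1 time(s)
  31: appears 1 time(s)
  39: appears 1 time(s)
  46: appears 1 time(s)
  48: appears 1 time(s)
Step 2: The value 7 appears most frequently (3 times).
Step 3: Mode = 7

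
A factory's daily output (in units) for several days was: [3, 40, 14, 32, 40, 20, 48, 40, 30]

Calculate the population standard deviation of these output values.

13.7921

Step 1: Compute the mean: 29.6667
Step 2: Sum of squared deviations from the mean: 1712
Step 3: Population variance = 1712 / 9 = 190.2222
Step 4: Standard deviation = sqrt(190.2222) = 13.7921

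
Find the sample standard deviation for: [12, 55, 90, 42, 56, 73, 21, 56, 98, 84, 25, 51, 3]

30.0698

Step 1: Compute the mean: 51.2308
Step 2: Sum of squared deviations from the mean: 10850.3077
Step 3: Sample variance = 10850.3077 / 12 = 904.1923
Step 4: Standard deviation = sqrt(904.1923) = 30.0698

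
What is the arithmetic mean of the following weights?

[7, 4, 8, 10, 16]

9

Step 1: Sum all values: 7 + 4 + 8 + 10 + 16 = 45
Step 2: Count the number of values: n = 5
Step 3: Mean = sum / n = 45 / 5 = 9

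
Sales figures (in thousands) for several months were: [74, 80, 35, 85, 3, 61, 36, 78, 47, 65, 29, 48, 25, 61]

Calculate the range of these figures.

82

Step 1: Identify the maximum value: max = 85
Step 2: Identify the minimum value: min = 3
Step 3: Range = max - min = 85 - 3 = 82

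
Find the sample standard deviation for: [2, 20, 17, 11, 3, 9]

7.2572

Step 1: Compute the mean: 10.3333
Step 2: Sum of squared deviations from the mean: 263.3333
Step 3: Sample variance = 263.3333 / 5 = 52.6667
Step 4: Standard deviation = sqrt(52.6667) = 7.2572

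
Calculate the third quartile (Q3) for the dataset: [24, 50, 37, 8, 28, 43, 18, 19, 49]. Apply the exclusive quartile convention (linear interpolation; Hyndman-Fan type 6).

46

Step 1: Sort the data: [8, 18, 19, 24, 28, 37, 43, 49, 50]
Step 2: n = 9
Step 3: Using the exclusive quartile method:
  Q1 = 18.5
  Q2 (median) = 28
  Q3 = 46
  IQR = Q3 - Q1 = 46 - 18.5 = 27.5
Step 4: Q3 = 46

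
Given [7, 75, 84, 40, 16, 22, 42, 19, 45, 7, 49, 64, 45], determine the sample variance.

615.7564

Step 1: Compute the mean: (7 + 75 + 84 + 40 + 16 + 22 + 42 + 19 + 45 + 7 + 49 + 64 + 45) / 13 = 39.6154
Step 2: Compute squared deviations from the mean:
  (7 - 39.6154)^2 = 1063.7633
  (75 - 39.6154)^2 = 1252.071
  (84 - 39.6154)^2 = 1969.9941
  (40 - 39.6154)^2 = 0.1479
  (16 - 39.6154)^2 = 557.6864
  (22 - 39.6154)^2 = 310.3018
  (42 - 39.6154)^2 = 5.6864
  (19 - 39.6154)^2 = 424.9941
  (45 - 39.6154)^2 = 28.9941
  (7 - 39.6154)^2 = 1063.7633
  (49 - 39.6154)^2 = 88.071
  (64 - 39.6154)^2 = 594.6095
  (45 - 39.6154)^2 = 28.9941
Step 3: Sum of squared deviations = 7389.0769
Step 4: Sample variance = 7389.0769 / 12 = 615.7564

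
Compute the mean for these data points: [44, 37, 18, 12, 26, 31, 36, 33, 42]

31

Step 1: Sum all values: 44 + 37 + 18 + 12 + 26 + 31 + 36 + 33 + 42 = 279
Step 2: Count the number of values: n = 9
Step 3: Mean = sum / n = 279 / 9 = 31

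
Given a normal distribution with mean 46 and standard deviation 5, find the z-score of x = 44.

-0.4

Step 1: Recall the z-score formula: z = (x - mu) / sigma
Step 2: Substitute values: z = (44 - 46) / 5
Step 3: z = -2 / 5 = -0.4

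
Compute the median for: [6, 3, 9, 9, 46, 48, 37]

9

Step 1: Sort the data in ascending order: [3, 6, 9, 9, 37, 46, 48]
Step 2: The number of values is n = 7.
Step 3: Since n is odd, the median is the middle value at position 4: 9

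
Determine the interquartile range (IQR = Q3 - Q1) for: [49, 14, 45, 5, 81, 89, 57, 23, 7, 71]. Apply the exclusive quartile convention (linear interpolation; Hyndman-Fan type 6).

61.25

Step 1: Sort the data: [5, 7, 14, 23, 45, 49, 57, 71, 81, 89]
Step 2: n = 10
Step 3: Using the exclusive quartile method:
  Q1 = 12.25
  Q2 (median) = 47
  Q3 = 73.5
  IQR = Q3 - Q1 = 73.5 - 12.25 = 61.25
Step 4: IQR = 61.25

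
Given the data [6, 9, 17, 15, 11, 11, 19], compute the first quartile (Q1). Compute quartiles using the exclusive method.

9

Step 1: Sort the data: [6, 9, 11, 11, 15, 17, 19]
Step 2: n = 7
Step 3: Using the exclusive quartile method:
  Q1 = 9
  Q2 (median) = 11
  Q3 = 17
  IQR = Q3 - Q1 = 17 - 9 = 8
Step 4: Q1 = 9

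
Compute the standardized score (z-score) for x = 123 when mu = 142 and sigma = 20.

-0.95

Step 1: Recall the z-score formula: z = (x - mu) / sigma
Step 2: Substitute values: z = (123 - 142) / 20
Step 3: z = -19 / 20 = -0.95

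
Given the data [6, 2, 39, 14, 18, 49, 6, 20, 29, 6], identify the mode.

6

Step 1: Count the frequency of each value:
  2: appears 1 time(s)
  6: appears 3 time(s)
  14: appears 1 time(s)
  18: appears 1 time(s)
  20: appears 1 time(s)
  29: appears 1 time(s)
  39: appears 1 time(s)
  49: appears 1 time(s)
Step 2: The value 6 appears most frequently (3 times).
Step 3: Mode = 6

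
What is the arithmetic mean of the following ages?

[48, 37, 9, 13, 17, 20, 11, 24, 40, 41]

26

Step 1: Sum all values: 48 + 37 + 9 + 13 + 17 + 20 + 11 + 24 + 40 + 41 = 260
Step 2: Count the number of values: n = 10
Step 3: Mean = sum / n = 260 / 10 = 26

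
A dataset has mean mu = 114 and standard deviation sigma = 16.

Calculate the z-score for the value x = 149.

2.1875

Step 1: Recall the z-score formula: z = (x - mu) / sigma
Step 2: Substitute values: z = (149 - 114) / 16
Step 3: z = 35 / 16 = 2.1875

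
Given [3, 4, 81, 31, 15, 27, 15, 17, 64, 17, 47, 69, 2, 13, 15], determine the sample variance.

643.4286

Step 1: Compute the mean: (3 + 4 + 81 + 31 + 15 + 27 + 15 + 17 + 64 + 17 + 47 + 69 + 2 + 13 + 15) / 15 = 28
Step 2: Compute squared deviations from the mean:
  (3 - 28)^2 = 625
  (4 - 28)^2 = 576
  (81 - 28)^2 = 2809
  (31 - 28)^2 = 9
  (15 - 28)^2 = 169
  (27 - 28)^2 = 1
  (15 - 28)^2 = 169
  (17 - 28)^2 = 121
  (64 - 28)^2 = 1296
  (17 - 28)^2 = 121
  (47 - 28)^2 = 361
  (69 - 28)^2 = 1681
  (2 - 28)^2 = 676
  (13 - 28)^2 = 225
  (15 - 28)^2 = 169
Step 3: Sum of squared deviations = 9008
Step 4: Sample variance = 9008 / 14 = 643.4286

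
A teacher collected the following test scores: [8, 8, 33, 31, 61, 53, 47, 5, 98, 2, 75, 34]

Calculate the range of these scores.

96

Step 1: Identify the maximum value: max = 98
Step 2: Identify the minimum value: min = 2
Step 3: Range = max - min = 98 - 2 = 96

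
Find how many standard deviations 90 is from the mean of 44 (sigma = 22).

2.0909

Step 1: Recall the z-score formula: z = (x - mu) / sigma
Step 2: Substitute values: z = (90 - 44) / 22
Step 3: z = 46 / 22 = 2.0909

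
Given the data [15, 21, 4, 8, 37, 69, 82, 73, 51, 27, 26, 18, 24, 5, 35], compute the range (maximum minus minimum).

78

Step 1: Identify the maximum value: max = 82
Step 2: Identify the minimum value: min = 4
Step 3: Range = max - min = 82 - 4 = 78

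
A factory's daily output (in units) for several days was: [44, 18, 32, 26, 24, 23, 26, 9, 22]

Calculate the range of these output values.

35

Step 1: Identify the maximum value: max = 44
Step 2: Identify the minimum value: min = 9
Step 3: Range = max - min = 44 - 9 = 35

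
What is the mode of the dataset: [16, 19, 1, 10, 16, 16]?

16

Step 1: Count the frequency of each value:
  1: appears 1 time(s)
  10: appears 1 time(s)
  16: appears 3 time(s)
  19: appears 1 time(s)
Step 2: The value 16 appears most frequently (3 times).
Step 3: Mode = 16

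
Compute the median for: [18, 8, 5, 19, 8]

8

Step 1: Sort the data in ascending order: [5, 8, 8, 18, 19]
Step 2: The number of values is n = 5.
Step 3: Since n is odd, the median is the middle value at position 3: 8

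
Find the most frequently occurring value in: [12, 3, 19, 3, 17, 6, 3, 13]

3

Step 1: Count the frequency of each value:
  3: appears 3 time(s)
  6: appears 1 time(s)
  12: appears 1 time(s)
  13: appears 1 time(s)
  17: appears 1 time(s)
  19: appears 1 time(s)
Step 2: The value 3 appears most frequently (3 times).
Step 3: Mode = 3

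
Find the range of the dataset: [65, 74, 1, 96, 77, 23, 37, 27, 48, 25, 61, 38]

95

Step 1: Identify the maximum value: max = 96
Step 2: Identify the minimum value: min = 1
Step 3: Range = max - min = 96 - 1 = 95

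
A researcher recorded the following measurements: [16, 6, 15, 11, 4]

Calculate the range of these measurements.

12

Step 1: Identify the maximum value: max = 16
Step 2: Identify the minimum value: min = 4
Step 3: Range = max - min = 16 - 4 = 12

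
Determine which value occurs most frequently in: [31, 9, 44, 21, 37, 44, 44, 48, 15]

44

Step 1: Count the frequency of each value:
  9: appears 1 time(s)
  15: appears 1 time(s)
  21: appears 1 time(s)
  31: appears 1 time(s)
  37: appears 1 time(s)
  44: appears 3 time(s)
  48: appears 1 time(s)
Step 2: The value 44 appears most frequently (3 times).
Step 3: Mode = 44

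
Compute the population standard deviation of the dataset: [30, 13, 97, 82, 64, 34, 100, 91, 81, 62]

28.9282

Step 1: Compute the mean: 65.4
Step 2: Sum of squared deviations from the mean: 8368.4
Step 3: Population variance = 8368.4 / 10 = 836.84
Step 4: Standard deviation = sqrt(836.84) = 28.9282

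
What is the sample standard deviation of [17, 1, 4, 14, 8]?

6.6858

Step 1: Compute the mean: 8.8
Step 2: Sum of squared deviations from the mean: 178.8
Step 3: Sample variance = 178.8 / 4 = 44.7
Step 4: Standard deviation = sqrt(44.7) = 6.6858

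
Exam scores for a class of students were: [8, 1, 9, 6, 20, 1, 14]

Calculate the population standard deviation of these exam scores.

6.3439

Step 1: Compute the mean: 8.4286
Step 2: Sum of squared deviations from the mean: 281.7143
Step 3: Population variance = 281.7143 / 7 = 40.2449
Step 4: Standard deviation = sqrt(40.2449) = 6.3439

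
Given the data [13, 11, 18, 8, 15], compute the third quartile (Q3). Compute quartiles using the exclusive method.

16.5

Step 1: Sort the data: [8, 11, 13, 15, 18]
Step 2: n = 5
Step 3: Using the exclusive quartile method:
  Q1 = 9.5
  Q2 (median) = 13
  Q3 = 16.5
  IQR = Q3 - Q1 = 16.5 - 9.5 = 7
Step 4: Q3 = 16.5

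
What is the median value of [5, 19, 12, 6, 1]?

6

Step 1: Sort the data in ascending order: [1, 5, 6, 12, 19]
Step 2: The number of values is n = 5.
Step 3: Since n is odd, the median is the middle value at position 3: 6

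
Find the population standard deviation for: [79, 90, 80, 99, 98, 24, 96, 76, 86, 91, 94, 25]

25.0527

Step 1: Compute the mean: 78.1667
Step 2: Sum of squared deviations from the mean: 7531.6667
Step 3: Population variance = 7531.6667 / 12 = 627.6389
Step 4: Standard deviation = sqrt(627.6389) = 25.0527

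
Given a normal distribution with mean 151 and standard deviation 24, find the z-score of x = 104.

-1.9583

Step 1: Recall the z-score formula: z = (x - mu) / sigma
Step 2: Substitute values: z = (104 - 151) / 24
Step 3: z = -47 / 24 = -1.9583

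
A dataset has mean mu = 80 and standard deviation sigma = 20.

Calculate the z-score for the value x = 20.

-3

Step 1: Recall the z-score formula: z = (x - mu) / sigma
Step 2: Substitute values: z = (20 - 80) / 20
Step 3: z = -60 / 20 = -3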